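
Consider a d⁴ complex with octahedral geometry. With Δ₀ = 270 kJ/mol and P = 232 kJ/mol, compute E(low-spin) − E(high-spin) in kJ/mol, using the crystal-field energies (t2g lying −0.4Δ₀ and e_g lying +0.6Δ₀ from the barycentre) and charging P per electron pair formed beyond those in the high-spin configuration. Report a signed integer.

-38

High-spin: t2g^3 e_g^1, CFSE = -0.6Δ₀ = -162 kJ/mol.
Low-spin t2g^4 e_g^0 gives -1.6Δ₀ = -432 kJ/mol, but forming 1 extra pair costs 1P = 232 kJ/mol, so E(LS) = -432 + 232 = -200 kJ/mol.
The difference is -200 − (-162) = -38 kJ/mol, so low-spin lies lower.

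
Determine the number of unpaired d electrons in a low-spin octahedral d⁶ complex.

Configuration: t₂g⁶ eg⁰, giving 0 unpaired electrons.

0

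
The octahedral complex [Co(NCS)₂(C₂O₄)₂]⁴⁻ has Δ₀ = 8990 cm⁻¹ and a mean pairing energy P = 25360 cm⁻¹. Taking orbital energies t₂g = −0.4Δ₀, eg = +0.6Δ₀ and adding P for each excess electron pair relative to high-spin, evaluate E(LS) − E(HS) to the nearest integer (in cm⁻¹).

16370

Ligand charges: 2×(-1) from NCS⁻ and 2×(-2) from C₂O₄²⁻ sum to -6; with overall charge -4, Co is +2.
Group 9 minus oxidation state +2 gives a d⁷ configuration for Co²⁺.
High-spin d⁷ fills as t₂g⁵ eg² with CFSE 5(−0.4) + 2(+0.6) = -0.8Δ₀ = -7192 cm⁻¹.
For low-spin the configuration is t₂g⁶ eg¹: orbital energy -1.8 × 8990 = -16182 cm⁻¹, and 1 additional pair relative to high-spin adds 25360 cm⁻¹, giving 9178 cm⁻¹.
E(LS) − E(HS) = 9178 − (-7192) = 16370 cm⁻¹.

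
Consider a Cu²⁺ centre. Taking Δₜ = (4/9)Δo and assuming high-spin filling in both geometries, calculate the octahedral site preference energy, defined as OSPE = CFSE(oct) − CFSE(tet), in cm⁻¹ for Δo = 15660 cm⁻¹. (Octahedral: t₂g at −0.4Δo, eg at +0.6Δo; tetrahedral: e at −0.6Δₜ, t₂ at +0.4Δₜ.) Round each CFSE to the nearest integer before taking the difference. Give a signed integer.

-6612

Group 11 minus oxidation state +2 gives a d⁹ configuration for Cu²⁺.
In an octahedral site d⁹ (HS) is t2g^6 e_g^3, giving CFSE(oct) = -0.6Δo = -9396 cm⁻¹.
In a tetrahedral site the filling is e^4 t2^5: CFSE(tet) = -0.4Δₜ = -0.4 × (4/9)(15660) = -2784 cm⁻¹.
OSPE = -9396 − (-2784) = -6612 cm⁻¹.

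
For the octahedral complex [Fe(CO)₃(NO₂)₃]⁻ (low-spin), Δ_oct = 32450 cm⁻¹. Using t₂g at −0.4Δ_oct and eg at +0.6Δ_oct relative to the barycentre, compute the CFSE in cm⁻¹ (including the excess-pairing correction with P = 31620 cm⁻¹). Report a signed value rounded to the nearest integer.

Ligand charges: 3×(+0) from CO and 3×(-1) from NO₂⁻ sum to -3; with overall charge -1, Fe is +2.
Group 8 minus oxidation state +2 gives a d⁶ configuration for Fe²⁺.
Electron filling gives t₂g⁶ eg⁰.
CFSE(orbital) = 6×(-0.4Δ_oct) + 0×(0.6Δ_oct) = -2.4Δ_oct; with Δ_oct = 32450 cm⁻¹ that is -77880 cm⁻¹.
High-spin d⁶ would be t₂g⁴ eg² with 1 pair; low-spin has 3, so 2 excess pairs cost +2P = +63240 cm⁻¹.
Combining: -77880 + 63240 = -14640 cm⁻¹.

-14640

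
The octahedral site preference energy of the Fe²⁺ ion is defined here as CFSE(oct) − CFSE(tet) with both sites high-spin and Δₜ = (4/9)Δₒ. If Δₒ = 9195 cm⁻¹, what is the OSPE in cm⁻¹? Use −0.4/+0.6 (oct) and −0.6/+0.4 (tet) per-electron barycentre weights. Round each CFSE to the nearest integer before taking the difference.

-1226

Fe²⁺: group 8, so d-count = 8 − 2 = 6.
Octahedral (high-spin): t₂g⁴ eg², CFSE = 4(−0.4) + 2(+0.6) = -0.4Δₒ = -0.4 × 9195 = -3678 cm⁻¹.
Tetrahedral e³ t₂³ gives -0.6Δₜ = -0.6 × (4/9) × 9195 = -2452 cm⁻¹.
OSPE = -3678 − (-2452) = -1226 cm⁻¹.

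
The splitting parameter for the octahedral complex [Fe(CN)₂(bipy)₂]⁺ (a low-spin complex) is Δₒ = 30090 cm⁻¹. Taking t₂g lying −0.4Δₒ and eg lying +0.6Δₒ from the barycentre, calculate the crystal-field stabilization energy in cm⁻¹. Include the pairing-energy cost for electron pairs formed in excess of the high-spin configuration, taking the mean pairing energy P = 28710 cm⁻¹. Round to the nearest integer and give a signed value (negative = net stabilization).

-2760

Ligand charges: 2×(-1) from CN⁻ and 2×(+0) from bipy sum to -2; with overall charge +1, Fe is +3.
Fe sits in group 8; removing 3 electrons leaves Fe³⁺ with 8 − 3 = 5 d electrons.
Configuration: t₂g⁵ eg⁰.
Orbital CFSE = 5(-0.4) + 0(0.6) = -2.0Δₒ = -2.0 × 30090 = -60180 cm⁻¹.
Pairing penalty: 2 pairs vs 0 in the high-spin reference → 2 extra × P = 57420 cm⁻¹.
Net CFSE = -60180 + 57420 = -2760 cm⁻¹.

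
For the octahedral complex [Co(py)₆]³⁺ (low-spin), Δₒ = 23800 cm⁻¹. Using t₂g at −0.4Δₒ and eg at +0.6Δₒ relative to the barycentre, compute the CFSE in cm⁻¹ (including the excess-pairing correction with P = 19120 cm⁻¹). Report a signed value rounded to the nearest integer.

py is neutral, so the +3 overall charge sits on Co: oxidation state +3.
Co is in group 9, so Co³⁺ is d⁶ (9 − 3 = 6).
Configuration: t₂g⁶ eg⁰.
CFSE(orbital) = 6×(-0.4Δₒ) + 0×(0.6Δₒ) = -2.4Δₒ; with Δₒ = 23800 cm⁻¹ that is -57120 cm⁻¹.
High-spin d⁶ would be t₂g⁴ eg² with 1 pair; low-spin has 3, so 2 excess pairs cost +2P = +38240 cm⁻¹.
Net CFSE = -57120 + 38240 = -18880 cm⁻¹.

-18880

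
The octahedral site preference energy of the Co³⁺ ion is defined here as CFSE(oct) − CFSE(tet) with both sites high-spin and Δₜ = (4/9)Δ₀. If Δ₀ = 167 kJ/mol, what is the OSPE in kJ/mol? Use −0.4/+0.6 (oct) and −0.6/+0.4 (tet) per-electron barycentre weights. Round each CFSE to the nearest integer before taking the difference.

Co³⁺: group 9, so d-count = 9 − 3 = 6.
In an octahedral site d⁶ (HS) is t2g^4 e_g^2, giving CFSE(oct) = -0.4Δ₀ = -67 kJ/mol.
Tetrahedral e^3 t2^3 gives -0.6Δₜ = -0.6 × (4/9) × 167 = -45 kJ/mol.
Subtracting, OSPE = -67 − (-45) = -22 kJ/mol.

-22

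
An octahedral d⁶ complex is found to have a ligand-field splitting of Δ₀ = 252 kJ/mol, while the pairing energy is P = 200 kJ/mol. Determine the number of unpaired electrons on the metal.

With Δ₀ > P the complex is low-spin.
Configuration: t₂g⁶ eg⁰.
Unpaired electrons: 0.

0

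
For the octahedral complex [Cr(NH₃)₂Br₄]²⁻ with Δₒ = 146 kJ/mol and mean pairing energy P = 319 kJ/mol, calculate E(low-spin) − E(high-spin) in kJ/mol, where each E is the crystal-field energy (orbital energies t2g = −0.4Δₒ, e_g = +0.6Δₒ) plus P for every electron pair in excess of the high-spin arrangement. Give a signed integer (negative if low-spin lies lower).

173

Ligand charges: 2×(+0) from NH₃ and 4×(-1) from Br⁻ sum to -4; with overall charge -2, Cr is +2.
Group 6 minus oxidation state +2 gives a d⁴ configuration for Cr²⁺.
High-spin d⁴ fills as t2g^3 e_g^1 with CFSE 3(−0.4) + 1(+0.6) = -0.6Δₒ = -88 kJ/mol.
For low-spin the configuration is t2g^4 e_g^0: orbital energy -1.6 × 146 = -234 kJ/mol, and 1 additional pair relative to high-spin adds 319 kJ/mol, giving 85 kJ/mol.
The difference is 85 − (-88) = 173 kJ/mol, so high-spin lies lower.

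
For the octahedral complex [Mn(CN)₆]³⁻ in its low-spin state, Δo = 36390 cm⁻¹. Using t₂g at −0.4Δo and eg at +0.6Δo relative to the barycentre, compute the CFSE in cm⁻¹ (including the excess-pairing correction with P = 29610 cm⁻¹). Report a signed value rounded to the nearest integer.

-28614

Each CN⁻ contributes -1; 6 × (-1) = -6. With overall charge -3, Mn is in the +3 oxidation state.
Group 7 minus oxidation state +3 gives a d⁴ configuration for Mn³⁺.
Configuration: t₂g⁴ eg⁰.
CFSE(orbital) = 4×(-0.4Δo) + 0×(0.6Δo) = -1.6Δo; with Δo = 36390 cm⁻¹ that is -58224 cm⁻¹.
High-spin d⁴ would be t₂g³ eg¹ with 0 pairs; low-spin has 1, so 1 excess pair costs +1P = +29610 cm⁻¹.
Net CFSE = -58224 + 29610 = -28614 cm⁻¹.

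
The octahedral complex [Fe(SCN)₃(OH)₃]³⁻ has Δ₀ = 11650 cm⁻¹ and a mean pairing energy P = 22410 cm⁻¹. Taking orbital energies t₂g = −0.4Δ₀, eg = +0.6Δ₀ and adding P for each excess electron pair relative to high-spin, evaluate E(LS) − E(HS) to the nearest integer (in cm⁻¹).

Ligand charges: 3×(-1) from SCN⁻ and 3×(-1) from OH⁻ sum to -6; with overall charge -3, Fe is +3.
Fe³⁺: group 8, so d-count = 8 − 3 = 5.
In the high-spin limit (t₂g³ eg²) the orbital term is 0.0Δ₀ = 0 cm⁻¹, with no excess pairing.
Low-spin t₂g⁵ eg⁰ gives -2.0Δ₀ = -23300 cm⁻¹, but forming 2 extra pairs costs 2P = 44820 cm⁻¹, so E(LS) = -23300 + 44820 = 21520 cm⁻¹.
The difference is 21520 − (0) = 21520 cm⁻¹, so high-spin lies lower.

21520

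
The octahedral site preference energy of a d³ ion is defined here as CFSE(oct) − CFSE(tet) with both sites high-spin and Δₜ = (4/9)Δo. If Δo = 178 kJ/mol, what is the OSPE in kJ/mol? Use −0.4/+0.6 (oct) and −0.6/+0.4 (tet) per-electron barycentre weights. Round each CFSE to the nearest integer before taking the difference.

Octahedral high-spin t₂g³ eg⁰: CFSE = -1.2 × 178 = -214 kJ/mol.
Tetrahedral: e² t₂¹, CFSE = 2(−0.6) + 1(+0.4) = -0.8Δₜ = -0.8 × (4/9) × 178 = -63 kJ/mol.
OSPE = -214 − (-63) = -151 kJ/mol.

-151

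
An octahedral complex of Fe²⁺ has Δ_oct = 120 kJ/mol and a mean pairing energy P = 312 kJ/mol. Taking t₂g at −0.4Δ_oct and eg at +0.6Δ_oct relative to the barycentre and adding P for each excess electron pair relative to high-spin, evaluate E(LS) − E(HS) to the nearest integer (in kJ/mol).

Fe is in group 8, so Fe²⁺ is d⁶ (8 − 2 = 6).
High-spin d⁶ fills as t₂g⁴ eg² with CFSE 4(−0.4) + 2(+0.6) = -0.4Δ_oct = -48 kJ/mol.
Low-spin t₂g⁶ eg⁰ gives -2.4Δ_oct = -288 kJ/mol, but forming 2 extra pairs costs 2P = 624 kJ/mol, so E(LS) = -288 + 624 = 336 kJ/mol.
E(LS) − E(HS) = 336 − (-48) = 384 kJ/mol.

384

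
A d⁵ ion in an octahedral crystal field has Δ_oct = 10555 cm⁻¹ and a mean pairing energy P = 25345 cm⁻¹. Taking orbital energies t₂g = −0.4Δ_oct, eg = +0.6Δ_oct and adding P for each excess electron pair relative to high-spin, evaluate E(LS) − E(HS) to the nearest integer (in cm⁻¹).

In the high-spin limit (t₂g³ eg²) the orbital term is 0.0Δ_oct = 0 cm⁻¹, with no excess pairing.
For low-spin the configuration is t₂g⁵ eg⁰: orbital energy -2.0 × 10555 = -21110 cm⁻¹, and 2 additional pairs relative to high-spin add 50690 cm⁻¹, giving 29580 cm⁻¹.
Thus E(LS) − E(HS) = 29580 cm⁻¹.

29580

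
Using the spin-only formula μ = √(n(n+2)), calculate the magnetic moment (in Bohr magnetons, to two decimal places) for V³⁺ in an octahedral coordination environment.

2.83 Bohr magnetons

V is in group 5, so V³⁺ is d² (5 − 3 = 2).
For octahedral d² the high- and low-spin configurations coincide.
Configuration: t2g^2 e_g^0 → 2 unpaired electrons.
μ(spin-only) = √[2(2+2)] = √8 ≈ 2.83 Bohr magnetons.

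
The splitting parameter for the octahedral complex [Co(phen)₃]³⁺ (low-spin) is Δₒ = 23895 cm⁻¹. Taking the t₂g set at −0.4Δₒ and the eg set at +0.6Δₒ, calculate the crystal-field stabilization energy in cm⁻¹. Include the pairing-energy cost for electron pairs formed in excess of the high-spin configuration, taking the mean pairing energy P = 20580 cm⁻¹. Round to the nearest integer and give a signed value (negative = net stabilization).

-16188

phen is neutral, so the +3 overall charge sits on Co: oxidation state +3.
Co is in group 9, so Co³⁺ is d⁶ (9 − 3 = 6).
Electron filling gives t₂g⁶ eg⁰.
Orbital CFSE = 6(-0.4) + 0(0.6) = -2.4Δₒ = -2.4 × 23895 = -57348 cm⁻¹.
Relative to high-spin t₂g⁴ eg² (1 paired), the low-spin configuration has 2 additional pairs, contributing +2 × 20580 = +41160 cm⁻¹.
Net CFSE = -57348 + 41160 = -16188 cm⁻¹.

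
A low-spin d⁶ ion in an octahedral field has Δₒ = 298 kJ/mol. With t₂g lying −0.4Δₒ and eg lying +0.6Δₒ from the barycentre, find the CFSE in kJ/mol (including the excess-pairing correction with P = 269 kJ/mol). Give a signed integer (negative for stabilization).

-177

The d⁶ electrons fill as t₂g⁶ eg⁰.
Orbital CFSE = 6(-0.4) + 0(0.6) = -2.4Δₒ = -2.4 × 298 = -715 kJ/mol.
Relative to high-spin t₂g⁴ eg² (1 paired), the low-spin configuration has 2 additional pairs, contributing +2 × 269 = +538 kJ/mol.
Combining: -715 + 538 = -177 kJ/mol.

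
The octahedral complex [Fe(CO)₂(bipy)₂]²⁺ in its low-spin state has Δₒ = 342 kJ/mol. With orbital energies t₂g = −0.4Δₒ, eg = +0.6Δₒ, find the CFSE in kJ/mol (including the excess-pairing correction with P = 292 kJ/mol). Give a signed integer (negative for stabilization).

-237

Ligand charges: 2×(+0) from CO and 2×(+0) from bipy sum to +0; with overall charge +2, Fe is +2.
Fe is in group 8, so Fe²⁺ is d⁶ (8 − 2 = 6).
Electron filling gives t₂g⁶ eg⁰.
Orbital CFSE = 6(-0.4) + 0(0.6) = -2.4Δₒ = -2.4 × 342 = -821 kJ/mol.
Pairing penalty: 3 pairs vs 1 in the high-spin reference → 2 extra × P = 584 kJ/mol.
Combining: -821 + 584 = -237 kJ/mol.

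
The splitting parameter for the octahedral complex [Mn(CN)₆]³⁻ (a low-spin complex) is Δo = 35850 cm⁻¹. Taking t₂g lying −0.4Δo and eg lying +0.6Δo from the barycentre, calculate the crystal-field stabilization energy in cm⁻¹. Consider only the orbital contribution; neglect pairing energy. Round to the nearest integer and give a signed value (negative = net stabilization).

-57360

Each CN⁻ contributes -1; 6 × (-1) = -6. With overall charge -3, Mn is in the +3 oxidation state.
Mn is in group 7, so Mn³⁺ is d⁴ (7 − 3 = 4).
The d⁴ electrons fill as t₂g⁴ eg⁰.
CFSE(orbital) = 4×(-0.4Δo) + 0×(0.6Δo) = -1.6Δo; with Δo = 35850 cm⁻¹ that is -57360 cm⁻¹.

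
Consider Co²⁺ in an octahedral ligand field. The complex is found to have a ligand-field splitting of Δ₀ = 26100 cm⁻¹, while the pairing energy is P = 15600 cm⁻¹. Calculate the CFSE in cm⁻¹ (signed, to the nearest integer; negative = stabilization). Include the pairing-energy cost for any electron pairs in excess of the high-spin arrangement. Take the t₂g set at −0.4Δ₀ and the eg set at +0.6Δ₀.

-31380

Group 9 minus oxidation state +2 gives a d⁷ configuration for Co²⁺.
With Δ₀ > P the complex is low-spin.
Filling d⁷ accordingly: t₂g⁶ eg¹.
Orbital CFSE = -1.8Δ₀ = -1.8 × 26100 = -46980 cm⁻¹.
Excess pairs vs high-spin: 3 − 2 = 1; pairing cost = +15600 cm⁻¹.
Net CFSE = -46980 + 15600 = -31380 cm⁻¹.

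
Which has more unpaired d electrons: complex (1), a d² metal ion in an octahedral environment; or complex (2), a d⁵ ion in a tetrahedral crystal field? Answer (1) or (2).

(2)

(1): For octahedral d² the high- and low-spin configurations coincide; t₂g² eg⁰ → 2 unpaired.
(2): Tetrahedral splitting is small, so the complex is high-spin; e² t₂³ → 5 unpaired.
So (2) has more unpaired electrons.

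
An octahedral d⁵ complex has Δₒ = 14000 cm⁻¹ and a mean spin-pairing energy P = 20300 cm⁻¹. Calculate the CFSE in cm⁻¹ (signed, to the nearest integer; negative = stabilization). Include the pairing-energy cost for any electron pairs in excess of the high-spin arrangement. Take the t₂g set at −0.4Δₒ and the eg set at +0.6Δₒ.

0

Here Δₒ < P (14000 < 20300), so the high-spin state is favoured.
That gives t₂g³ eg².
Orbital CFSE = 0.0Δₒ = 0.0 × 14000 = 0 cm⁻¹.
High-spin has no excess pairs, so no pairing correction applies.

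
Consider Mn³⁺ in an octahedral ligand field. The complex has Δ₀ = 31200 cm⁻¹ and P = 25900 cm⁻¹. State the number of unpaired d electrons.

Mn is in group 7, so Mn³⁺ is d⁴ (7 − 3 = 4).
Since Δ₀ = 31200 cm⁻¹ > P = 25900 cm⁻¹, the complex adopts the low-spin configuration.
Filling d⁴ accordingly: t2g^4 e_g^0.
Unpaired electrons: 2.

2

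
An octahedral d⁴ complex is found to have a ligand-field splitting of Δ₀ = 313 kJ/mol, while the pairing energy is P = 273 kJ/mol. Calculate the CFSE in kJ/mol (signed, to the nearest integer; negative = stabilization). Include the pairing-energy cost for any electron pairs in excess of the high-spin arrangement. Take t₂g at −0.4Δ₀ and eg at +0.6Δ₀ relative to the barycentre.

-228

Here Δ₀ > P (313 > 273), so the low-spin state is favoured.
Configuration: t₂g⁴ eg⁰.
Orbital CFSE = -1.6Δ₀ = -1.6 × 313 = -501 kJ/mol.
Excess pairs vs high-spin: 1 − 0 = 1; pairing cost = +273 kJ/mol.
Net CFSE = -501 + 273 = -228 kJ/mol.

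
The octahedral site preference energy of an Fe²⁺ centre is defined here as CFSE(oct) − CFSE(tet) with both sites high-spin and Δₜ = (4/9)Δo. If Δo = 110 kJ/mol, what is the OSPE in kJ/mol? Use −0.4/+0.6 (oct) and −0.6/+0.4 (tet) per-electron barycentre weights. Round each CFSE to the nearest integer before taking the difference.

Fe sits in group 8; removing 2 electrons leaves Fe²⁺ with 8 − 2 = 6 d electrons.
Octahedral high-spin t2g^4 e_g^2: CFSE = -0.4 × 110 = -44 kJ/mol.
Tetrahedral: e^3 t2^3, CFSE = 3(−0.6) + 3(+0.4) = -0.6Δₜ = -0.6 × (4/9) × 110 = -29 kJ/mol.
OSPE = -44 − (-29) = -15 kJ/mol.

-15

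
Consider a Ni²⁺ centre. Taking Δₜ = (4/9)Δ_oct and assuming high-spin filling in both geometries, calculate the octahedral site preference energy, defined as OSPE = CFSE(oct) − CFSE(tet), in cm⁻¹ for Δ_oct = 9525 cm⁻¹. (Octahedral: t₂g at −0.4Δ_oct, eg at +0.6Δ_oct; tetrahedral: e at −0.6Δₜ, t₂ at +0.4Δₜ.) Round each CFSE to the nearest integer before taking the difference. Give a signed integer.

-8043

Ni sits in group 10; removing 2 electrons leaves Ni²⁺ with 10 − 2 = 8 d electrons.
Octahedral high-spin t2g^6 e_g^2: CFSE = -1.2 × 9525 = -11430 cm⁻¹.
Tetrahedral e^4 t2^4 gives -0.8Δₜ = -0.8 × (4/9) × 9525 = -3387 cm⁻¹.
OSPE = -11430 − (-3387) = -8043 cm⁻¹.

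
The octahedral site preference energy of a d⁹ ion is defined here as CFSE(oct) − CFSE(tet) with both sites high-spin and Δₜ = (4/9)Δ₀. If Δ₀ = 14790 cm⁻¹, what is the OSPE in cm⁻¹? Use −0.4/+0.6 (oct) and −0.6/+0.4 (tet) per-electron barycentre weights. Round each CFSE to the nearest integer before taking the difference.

-6245

In an octahedral site d⁹ (HS) is t₂g⁶ eg³, giving CFSE(oct) = -0.6Δ₀ = -8874 cm⁻¹.
Tetrahedral: e⁴ t₂⁵, CFSE = 4(−0.6) + 5(+0.4) = -0.4Δₜ = -0.4 × (4/9) × 14790 = -2629 cm⁻¹.
OSPE = CFSE(oct) − CFSE(tet) = -8874 − (-2629) = -6245 cm⁻¹.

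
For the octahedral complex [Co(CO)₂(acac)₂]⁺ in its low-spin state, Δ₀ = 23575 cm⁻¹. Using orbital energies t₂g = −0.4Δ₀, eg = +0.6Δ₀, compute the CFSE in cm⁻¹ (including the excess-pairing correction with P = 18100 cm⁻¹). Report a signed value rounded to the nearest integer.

-20380

Ligand charges: 2×(+0) from CO and 2×(-1) from acac⁻ sum to -2; with overall charge +1, Co is +3.
Group 9 minus oxidation state +3 gives a d⁶ configuration for Co³⁺.
Electron filling gives t₂g⁶ eg⁰.
The orbital stabilization is -2.4Δ₀ = -2.4 × 23575 = -56580 cm⁻¹.
Pairing penalty: 3 pairs vs 1 in the high-spin reference → 2 extra × P = 36200 cm⁻¹.
Net CFSE = -56580 + 36200 = -20380 cm⁻¹.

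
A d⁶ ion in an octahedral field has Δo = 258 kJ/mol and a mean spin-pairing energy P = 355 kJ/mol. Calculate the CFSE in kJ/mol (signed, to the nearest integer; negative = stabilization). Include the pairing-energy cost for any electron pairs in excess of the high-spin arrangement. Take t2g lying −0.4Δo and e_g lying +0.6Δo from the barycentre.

With Δo < P the complex is high-spin.
Filling d⁶ accordingly: t2g^4 e_g^2.
Orbital CFSE = -0.4Δo = -0.4 × 258 = -103 kJ/mol.
High-spin has no excess pairs, so no pairing correction applies.

-103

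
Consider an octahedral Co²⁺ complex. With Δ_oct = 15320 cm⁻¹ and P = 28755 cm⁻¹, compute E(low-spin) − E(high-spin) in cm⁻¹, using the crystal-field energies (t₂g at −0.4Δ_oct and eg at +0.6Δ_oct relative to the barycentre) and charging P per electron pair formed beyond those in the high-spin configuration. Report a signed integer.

13435

Group 9 minus oxidation state +2 gives a d⁷ configuration for Co²⁺.
High-spin d⁷ fills as t₂g⁵ eg² with CFSE 5(−0.4) + 2(+0.6) = -0.8Δ_oct = -12256 cm⁻¹.
Low-spin: t₂g⁶ eg¹, orbital CFSE = -1.8Δ_oct = -27576 cm⁻¹; plus 1 excess pair × P = +28755 cm⁻¹; total 1179 cm⁻¹.
The difference is 1179 − (-12256) = 13435 cm⁻¹, so high-spin lies lower.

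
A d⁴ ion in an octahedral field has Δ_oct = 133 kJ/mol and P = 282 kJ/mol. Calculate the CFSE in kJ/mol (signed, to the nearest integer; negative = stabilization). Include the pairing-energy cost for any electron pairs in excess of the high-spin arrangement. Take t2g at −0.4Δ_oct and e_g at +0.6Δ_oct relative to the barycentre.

-80

Here Δ_oct < P (133 < 282), so the high-spin state is favoured.
Filling d⁴ accordingly: t2g^3 e_g^1.
Orbital CFSE = -0.6Δ_oct = -0.6 × 133 = -80 kJ/mol.
High-spin has no excess pairs, so no pairing correction applies.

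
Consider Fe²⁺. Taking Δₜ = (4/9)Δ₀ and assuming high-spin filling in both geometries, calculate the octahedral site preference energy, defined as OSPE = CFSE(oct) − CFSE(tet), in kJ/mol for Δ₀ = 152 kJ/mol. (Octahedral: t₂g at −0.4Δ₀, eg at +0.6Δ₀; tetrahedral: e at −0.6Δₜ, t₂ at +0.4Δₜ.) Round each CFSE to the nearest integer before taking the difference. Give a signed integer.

-20

Fe sits in group 8; removing 2 electrons leaves Fe²⁺ with 8 − 2 = 6 d electrons.
Octahedral (high-spin): t2g^4 e_g^2, CFSE = 4(−0.4) + 2(+0.6) = -0.4Δ₀ = -0.4 × 152 = -61 kJ/mol.
Tetrahedral e^3 t2^3 gives -0.6Δₜ = -0.6 × (4/9) × 152 = -41 kJ/mol.
OSPE = -61 − (-41) = -20 kJ/mol.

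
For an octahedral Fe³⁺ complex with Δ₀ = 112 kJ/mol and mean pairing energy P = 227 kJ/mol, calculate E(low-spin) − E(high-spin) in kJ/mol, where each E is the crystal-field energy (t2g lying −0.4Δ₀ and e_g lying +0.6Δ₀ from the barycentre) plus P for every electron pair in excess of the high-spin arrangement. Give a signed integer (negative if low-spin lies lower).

Fe sits in group 8; removing 3 electrons leaves Fe³⁺ with 8 − 3 = 5 d electrons.
In the high-spin limit (t2g^3 e_g^2) the orbital term is 0.0Δ₀ = 0 kJ/mol, with no excess pairing.
Low-spin t2g^5 e_g^0 gives -2.0Δ₀ = -224 kJ/mol, but forming 2 extra pairs costs 2P = 454 kJ/mol, so E(LS) = -224 + 454 = 230 kJ/mol.
Thus E(LS) − E(HS) = 230 kJ/mol.

230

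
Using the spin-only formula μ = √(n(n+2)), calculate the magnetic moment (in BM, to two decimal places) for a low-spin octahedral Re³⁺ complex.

Re sits in group 7; removing 3 electrons leaves Re³⁺ with 7 − 3 = 4 d electrons.
Configuration: t₂g⁴ eg⁰ → 2 unpaired electrons.
μ(spin-only) = √[2(2+2)] = √8 ≈ 2.83 BM.

2.83 BM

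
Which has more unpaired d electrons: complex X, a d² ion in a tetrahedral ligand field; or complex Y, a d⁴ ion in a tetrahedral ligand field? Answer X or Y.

X: Tetrahedral fields are weak (Δₜ ≈ 4/9 Δₒ), so electrons fill high-spin; e² t₂⁰ → 2 unpaired.
Y: With tetrahedral geometry the complex is necessarily high-spin; e² t₂² → 4 unpaired.
So Y has more unpaired electrons.

Y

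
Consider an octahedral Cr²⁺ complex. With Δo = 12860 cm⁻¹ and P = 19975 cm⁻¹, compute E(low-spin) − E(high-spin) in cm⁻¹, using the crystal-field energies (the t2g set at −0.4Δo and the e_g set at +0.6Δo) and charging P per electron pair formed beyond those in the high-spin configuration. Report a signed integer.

Group 6 minus oxidation state +2 gives a d⁴ configuration for Cr²⁺.
High-spin d⁴ fills as t2g^3 e_g^1 with CFSE 3(−0.4) + 1(+0.6) = -0.6Δo = -7716 cm⁻¹.
Low-spin t2g^4 e_g^0 gives -1.6Δo = -20576 cm⁻¹, but forming 1 extra pair costs 1P = 19975 cm⁻¹, so E(LS) = -20576 + 19975 = -601 cm⁻¹.
Thus E(LS) − E(HS) = 7115 cm⁻¹.

7115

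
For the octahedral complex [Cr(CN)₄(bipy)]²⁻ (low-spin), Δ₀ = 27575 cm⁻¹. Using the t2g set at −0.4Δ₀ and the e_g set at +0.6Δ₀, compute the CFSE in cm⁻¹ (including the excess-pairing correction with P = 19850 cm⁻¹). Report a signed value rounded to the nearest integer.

-24270

Ligand charges: 4×(-1) from CN⁻ and 1×(+0) from bipy sum to -4; with overall charge -2, Cr is +2.
Cr²⁺: group 6, so d-count = 6 − 2 = 4.
The d⁴ electrons fill as t2g^4 e_g^0.
The orbital stabilization is -1.6Δ₀ = -1.6 × 27575 = -44120 cm⁻¹.
High-spin d⁴ would be t2g^3 e_g^1 with 0 pairs; low-spin has 1, so 1 excess pair costs +1P = +19850 cm⁻¹.
Net CFSE = -44120 + 19850 = -24270 cm⁻¹.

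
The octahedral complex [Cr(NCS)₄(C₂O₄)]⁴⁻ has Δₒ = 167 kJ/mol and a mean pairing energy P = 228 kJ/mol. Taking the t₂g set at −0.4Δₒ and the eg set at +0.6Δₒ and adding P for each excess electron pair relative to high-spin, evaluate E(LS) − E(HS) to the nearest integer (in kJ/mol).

Ligand charges: 4×(-1) from NCS⁻ and 1×(-2) from C₂O₄²⁻ sum to -6; with overall charge -4, Cr is +2.
Cr sits in group 6; removing 2 electrons leaves Cr²⁺ with 6 − 2 = 4 d electrons.
High-spin: t₂g³ eg¹, CFSE = -0.6Δₒ = -100 kJ/mol.
Low-spin: t₂g⁴ eg⁰, orbital CFSE = -1.6Δₒ = -267 kJ/mol; plus 1 excess pair × P = +228 kJ/mol; total -39 kJ/mol.
E(LS) − E(HS) = -39 − (-100) = 61 kJ/mol.

61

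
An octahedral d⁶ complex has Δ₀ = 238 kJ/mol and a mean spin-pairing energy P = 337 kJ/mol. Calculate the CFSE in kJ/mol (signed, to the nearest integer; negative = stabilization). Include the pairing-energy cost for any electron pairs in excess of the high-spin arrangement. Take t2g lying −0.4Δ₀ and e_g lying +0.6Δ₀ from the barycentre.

-95

With Δ₀ < P the complex is high-spin.
Configuration: t2g^4 e_g^2.
Orbital CFSE = -0.4Δ₀ = -0.4 × 238 = -95 kJ/mol.
High-spin has no excess pairs, so no pairing correction applies.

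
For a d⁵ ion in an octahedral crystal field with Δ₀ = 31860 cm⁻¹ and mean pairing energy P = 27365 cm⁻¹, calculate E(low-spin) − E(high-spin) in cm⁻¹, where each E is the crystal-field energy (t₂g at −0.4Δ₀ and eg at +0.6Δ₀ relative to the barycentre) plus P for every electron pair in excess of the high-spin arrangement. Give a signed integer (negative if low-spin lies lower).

In the high-spin limit (t₂g³ eg²) the orbital term is 0.0Δ₀ = 0 cm⁻¹, with no excess pairing.
Low-spin: t₂g⁵ eg⁰, orbital CFSE = -2.0Δ₀ = -63720 cm⁻¹; plus 2 excess pairs × P = +54730 cm⁻¹; total -8990 cm⁻¹.
The difference is -8990 − (0) = -8990 cm⁻¹, so low-spin lies lower.

-8990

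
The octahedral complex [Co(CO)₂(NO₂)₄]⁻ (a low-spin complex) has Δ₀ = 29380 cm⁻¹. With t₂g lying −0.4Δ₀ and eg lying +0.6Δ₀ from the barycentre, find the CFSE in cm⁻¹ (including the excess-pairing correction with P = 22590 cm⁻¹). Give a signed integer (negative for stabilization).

Ligand charges: 2×(+0) from CO and 4×(-1) from NO₂⁻ sum to -4; with overall charge -1, Co is +3.
Co sits in group 9; removing 3 electrons leaves Co³⁺ with 9 − 3 = 6 d electrons.
The d⁶ electrons fill as t₂g⁶ eg⁰.
Orbital CFSE = 6(-0.4) + 0(0.6) = -2.4Δ₀ = -2.4 × 29380 = -70512 cm⁻¹.
Relative to high-spin t₂g⁴ eg² (1 paired), the low-spin configuration has 2 additional pairs, contributing +2 × 22590 = +45180 cm⁻¹.
Combining: -70512 + 45180 = -25332 cm⁻¹.

-25332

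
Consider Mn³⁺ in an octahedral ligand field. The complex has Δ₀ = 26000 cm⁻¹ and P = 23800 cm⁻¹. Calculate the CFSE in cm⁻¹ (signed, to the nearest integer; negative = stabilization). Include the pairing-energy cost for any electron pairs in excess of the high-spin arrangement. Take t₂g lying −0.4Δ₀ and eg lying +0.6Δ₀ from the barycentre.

-17800

Mn³⁺: group 7, so d-count = 7 − 3 = 4.
Δ₀ > P, so pairing is preferred: the ground state is low-spin.
Filling d⁴ accordingly: t₂g⁴ eg⁰.
Orbital CFSE = -1.6Δ₀ = -1.6 × 26000 = -41600 cm⁻¹.
Excess pairs vs high-spin: 1 − 0 = 1; pairing cost = +23800 cm⁻¹.
Net CFSE = -41600 + 23800 = -17800 cm⁻¹.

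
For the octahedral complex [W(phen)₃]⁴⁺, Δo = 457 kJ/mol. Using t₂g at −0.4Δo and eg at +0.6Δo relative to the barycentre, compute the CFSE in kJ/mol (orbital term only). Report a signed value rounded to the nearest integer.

phen is neutral, so the +4 overall charge sits on W: oxidation state +4.
Group 6 minus oxidation state +4 gives a d² configuration for W⁴⁺.
Electron filling gives t₂g² eg⁰.
Orbital CFSE = 2(-0.4) + 0(0.6) = -0.8Δo = -0.8 × 457 = -366 kJ/mol.

-366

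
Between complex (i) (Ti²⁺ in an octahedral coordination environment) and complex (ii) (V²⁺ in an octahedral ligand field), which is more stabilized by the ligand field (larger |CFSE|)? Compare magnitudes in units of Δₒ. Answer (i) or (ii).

(ii)

(i): Group 4 minus oxidation state +2 gives a d² configuration for Ti²⁺; For octahedral d² the high- and low-spin configurations coincide; t₂g² eg⁰, CFSE = -0.8Δₒ.
(ii): V²⁺: group 5, so d-count = 5 − 2 = 3; t₂g³ eg⁰, CFSE = -1.2Δₒ.
So (ii) has the larger |CFSE|.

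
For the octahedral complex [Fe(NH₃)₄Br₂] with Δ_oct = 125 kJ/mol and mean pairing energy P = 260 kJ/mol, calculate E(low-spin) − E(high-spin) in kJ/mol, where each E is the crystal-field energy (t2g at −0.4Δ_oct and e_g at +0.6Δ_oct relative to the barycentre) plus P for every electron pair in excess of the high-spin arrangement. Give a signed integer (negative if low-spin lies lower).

Ligand charges: 4×(+0) from NH₃ and 2×(-1) from Br⁻ sum to -2; with overall charge +0, Fe is +2.
Fe sits in group 8; removing 2 electrons leaves Fe²⁺ with 8 − 2 = 6 d electrons.
High-spin d⁶ fills as t2g^4 e_g^2 with CFSE 4(−0.4) + 2(+0.6) = -0.4Δ_oct = -50 kJ/mol.
For low-spin the configuration is t2g^6 e_g^0: orbital energy -2.4 × 125 = -300 kJ/mol, and 2 additional pairs relative to high-spin add 520 kJ/mol, giving 220 kJ/mol.
The difference is 220 − (-50) = 270 kJ/mol, so high-spin lies lower.

270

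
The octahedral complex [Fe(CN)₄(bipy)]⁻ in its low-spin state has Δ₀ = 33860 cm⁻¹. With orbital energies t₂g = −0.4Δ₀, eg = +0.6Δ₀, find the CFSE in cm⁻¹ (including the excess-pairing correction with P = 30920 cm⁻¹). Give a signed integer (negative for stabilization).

Ligand charges: 4×(-1) from CN⁻ and 1×(+0) from bipy sum to -4; with overall charge -1, Fe is +3.
Group 8 minus oxidation state +3 gives a d⁵ configuration for Fe³⁺.
Electron filling gives t₂g⁵ eg⁰.
CFSE(orbital) = 5×(-0.4Δ₀) + 0×(0.6Δ₀) = -2.0Δ₀; with Δ₀ = 33860 cm⁻¹ that is -67720 cm⁻¹.
High-spin d⁵ would be t₂g³ eg² with 0 pairs; low-spin has 2, so 2 excess pairs cost +2P = +61840 cm⁻¹.
Net CFSE = -67720 + 61840 = -5880 cm⁻¹.

-5880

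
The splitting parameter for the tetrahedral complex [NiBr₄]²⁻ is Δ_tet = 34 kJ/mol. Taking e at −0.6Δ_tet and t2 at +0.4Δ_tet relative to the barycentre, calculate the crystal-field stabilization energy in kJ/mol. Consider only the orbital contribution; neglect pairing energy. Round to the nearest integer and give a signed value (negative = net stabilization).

Each Br⁻ contributes -1; 4 × (-1) = -4. With overall charge -2, Ni is in the +2 oxidation state.
Group 10 minus oxidation state +2 gives a d⁸ configuration for Ni²⁺.
Tetrahedral fields are weak (Δₜ ≈ 4/9 Δₒ), so electrons fill high-spin.
Configuration: e^4 t2^4.
The orbital stabilization is -0.8Δ_tet = -0.8 × 34 = -27 kJ/mol.

-27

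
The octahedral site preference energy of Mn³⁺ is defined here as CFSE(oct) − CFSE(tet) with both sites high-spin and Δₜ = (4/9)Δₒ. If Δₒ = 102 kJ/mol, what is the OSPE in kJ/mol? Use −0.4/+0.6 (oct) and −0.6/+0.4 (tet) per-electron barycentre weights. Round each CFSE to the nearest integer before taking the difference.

-43

Mn is in group 7, so Mn³⁺ is d⁴ (7 − 3 = 4).
Octahedral high-spin t2g^3 e_g^1: CFSE = -0.6 × 102 = -61 kJ/mol.
Tetrahedral e^2 t2^2 gives -0.4Δₜ = -0.4 × (4/9) × 102 = -18 kJ/mol.
OSPE = -61 − (-18) = -43 kJ/mol.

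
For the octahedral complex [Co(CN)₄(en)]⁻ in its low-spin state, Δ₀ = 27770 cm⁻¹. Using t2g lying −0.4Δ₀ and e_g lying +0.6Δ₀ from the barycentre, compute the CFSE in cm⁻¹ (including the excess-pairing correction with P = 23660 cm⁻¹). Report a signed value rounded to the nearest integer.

-19328

Ligand charges: 4×(-1) from CN⁻ and 1×(+0) from en sum to -4; with overall charge -1, Co is +3.
Co is in group 9, so Co³⁺ is d⁶ (9 − 3 = 6).
The d⁶ electrons fill as t2g^6 e_g^0.
Orbital CFSE = 6(-0.4) + 0(0.6) = -2.4Δ₀ = -2.4 × 27770 = -66648 cm⁻¹.
Relative to high-spin t2g^4 e_g^2 (1 paired), the low-spin configuration has 2 additional pairs, contributing +2 × 23660 = +47320 cm⁻¹.
Net CFSE = -66648 + 47320 = -19328 cm⁻¹.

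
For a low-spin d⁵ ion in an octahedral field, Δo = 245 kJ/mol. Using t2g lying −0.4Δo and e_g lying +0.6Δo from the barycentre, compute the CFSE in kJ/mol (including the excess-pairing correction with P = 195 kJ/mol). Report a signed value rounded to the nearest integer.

-100

Electron filling gives t2g^5 e_g^0.
CFSE(orbital) = 5×(-0.4Δo) + 0×(0.6Δo) = -2.0Δo; with Δo = 245 kJ/mol that is -490 kJ/mol.
High-spin d⁵ would be t2g^3 e_g^2 with 0 pairs; low-spin has 2, so 2 excess pairs cost +2P = +390 kJ/mol.
Net CFSE = -490 + 390 = -100 kJ/mol.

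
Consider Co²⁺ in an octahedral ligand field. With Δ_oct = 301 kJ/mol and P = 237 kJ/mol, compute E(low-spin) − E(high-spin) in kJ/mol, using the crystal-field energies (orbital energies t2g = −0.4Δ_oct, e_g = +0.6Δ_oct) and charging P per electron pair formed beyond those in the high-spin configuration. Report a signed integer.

Group 9 minus oxidation state +2 gives a d⁷ configuration for Co²⁺.
High-spin d⁷ fills as t2g^5 e_g^2 with CFSE 5(−0.4) + 2(+0.6) = -0.8Δ_oct = -241 kJ/mol.
For low-spin the configuration is t2g^6 e_g^1: orbital energy -1.8 × 301 = -542 kJ/mol, and 1 additional pair relative to high-spin adds 237 kJ/mol, giving -305 kJ/mol.
The difference is -305 − (-241) = -64 kJ/mol, so low-spin lies lower.

-64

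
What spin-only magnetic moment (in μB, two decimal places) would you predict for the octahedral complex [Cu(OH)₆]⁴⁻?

Each OH⁻ contributes -1; 6 × (-1) = -6. With overall charge -4, Cu is in the +2 oxidation state.
Cu is in group 11, so Cu²⁺ is d⁹ (11 − 2 = 9).
For octahedral d⁹ the high- and low-spin configurations coincide.
Configuration: t₂g⁶ eg³ → 1 unpaired electron.
μ(spin-only) = √[1(1+2)] = √3 ≈ 1.73 μB.

1.73 μB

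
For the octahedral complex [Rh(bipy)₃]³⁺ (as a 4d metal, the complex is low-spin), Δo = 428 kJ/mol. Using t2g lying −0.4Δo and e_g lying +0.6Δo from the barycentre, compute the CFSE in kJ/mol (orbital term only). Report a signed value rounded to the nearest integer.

-1027

bipy is neutral, so the +3 overall charge sits on Rh: oxidation state +3.
Rh is in group 9, so Rh³⁺ is d⁶ (9 − 3 = 6).
Configuration: t2g^6 e_g^0.
Orbital CFSE = 6(-0.4) + 0(0.6) = -2.4Δo = -2.4 × 428 = -1027 kJ/mol.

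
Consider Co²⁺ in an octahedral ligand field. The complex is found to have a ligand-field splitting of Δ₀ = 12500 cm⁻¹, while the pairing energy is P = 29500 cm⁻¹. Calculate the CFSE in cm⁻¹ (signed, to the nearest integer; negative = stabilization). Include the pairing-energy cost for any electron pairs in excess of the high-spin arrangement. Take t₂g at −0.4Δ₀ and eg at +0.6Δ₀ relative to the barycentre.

Co²⁺: group 9, so d-count = 9 − 2 = 7.
With Δ₀ < P the complex is high-spin.
That gives t₂g⁵ eg².
Orbital CFSE = -0.8Δ₀ = -0.8 × 12500 = -10000 cm⁻¹.
High-spin has no excess pairs, so no pairing correction applies.

-10000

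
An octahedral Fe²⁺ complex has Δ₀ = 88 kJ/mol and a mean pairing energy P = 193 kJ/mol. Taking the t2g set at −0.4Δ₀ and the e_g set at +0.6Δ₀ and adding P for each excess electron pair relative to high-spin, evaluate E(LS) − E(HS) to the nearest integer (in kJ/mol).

210

Group 8 minus oxidation state +2 gives a d⁶ configuration for Fe²⁺.
In the high-spin limit (t2g^4 e_g^2) the orbital term is -0.4Δ₀ = -35 kJ/mol, with no excess pairing.
For low-spin the configuration is t2g^6 e_g^0: orbital energy -2.4 × 88 = -211 kJ/mol, and 2 additional pairs relative to high-spin add 386 kJ/mol, giving 175 kJ/mol.
Thus E(LS) − E(HS) = 210 kJ/mol.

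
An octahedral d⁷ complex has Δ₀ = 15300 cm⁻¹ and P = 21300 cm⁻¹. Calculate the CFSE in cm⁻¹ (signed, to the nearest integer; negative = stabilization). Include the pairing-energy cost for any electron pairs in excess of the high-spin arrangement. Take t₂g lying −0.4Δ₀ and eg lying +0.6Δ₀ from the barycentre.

-12240

With Δ₀ < P the complex is high-spin.
Configuration: t₂g⁵ eg².
Orbital CFSE = -0.8Δ₀ = -0.8 × 15300 = -12240 cm⁻¹.
High-spin has no excess pairs, so no pairing correction applies.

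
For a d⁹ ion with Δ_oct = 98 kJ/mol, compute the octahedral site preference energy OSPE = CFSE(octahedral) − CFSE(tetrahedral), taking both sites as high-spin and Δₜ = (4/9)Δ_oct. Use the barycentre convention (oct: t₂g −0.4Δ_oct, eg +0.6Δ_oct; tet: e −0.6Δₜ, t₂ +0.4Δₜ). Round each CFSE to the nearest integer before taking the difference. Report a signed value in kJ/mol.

Octahedral high-spin t2g^6 e_g^3: CFSE = -0.6 × 98 = -59 kJ/mol.
Tetrahedral e^4 t2^5 gives -0.4Δₜ = -0.4 × (4/9) × 98 = -17 kJ/mol.
Subtracting, OSPE = -59 − (-17) = -42 kJ/mol.

-42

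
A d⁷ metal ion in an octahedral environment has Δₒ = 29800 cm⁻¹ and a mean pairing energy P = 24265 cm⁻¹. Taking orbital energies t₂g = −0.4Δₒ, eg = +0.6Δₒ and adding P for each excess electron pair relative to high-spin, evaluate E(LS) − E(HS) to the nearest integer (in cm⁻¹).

-5535

High-spin d⁷ fills as t₂g⁵ eg² with CFSE 5(−0.4) + 2(+0.6) = -0.8Δₒ = -23840 cm⁻¹.
Low-spin t₂g⁶ eg¹ gives -1.8Δₒ = -53640 cm⁻¹, but forming 1 extra pair costs 1P = 24265 cm⁻¹, so E(LS) = -53640 + 24265 = -29375 cm⁻¹.
E(LS) − E(HS) = -29375 − (-23840) = -5535 cm⁻¹.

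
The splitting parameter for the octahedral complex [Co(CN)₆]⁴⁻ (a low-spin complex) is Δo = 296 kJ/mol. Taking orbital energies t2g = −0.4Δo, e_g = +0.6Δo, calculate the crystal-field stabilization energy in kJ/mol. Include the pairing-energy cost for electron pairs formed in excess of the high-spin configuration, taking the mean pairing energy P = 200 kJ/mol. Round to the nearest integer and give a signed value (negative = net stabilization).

-333

Each CN⁻ contributes -1; 6 × (-1) = -6. With overall charge -4, Co is in the +2 oxidation state.
Co sits in group 9; removing 2 electrons leaves Co²⁺ with 9 − 2 = 7 d electrons.
The d⁷ electrons fill as t2g^6 e_g^1.
Orbital CFSE = 6(-0.4) + 1(0.6) = -1.8Δo = -1.8 × 296 = -533 kJ/mol.
Pairing penalty: 3 pairs vs 2 in the high-spin reference → 1 extra × P = 200 kJ/mol.
Combining: -533 + 200 = -333 kJ/mol.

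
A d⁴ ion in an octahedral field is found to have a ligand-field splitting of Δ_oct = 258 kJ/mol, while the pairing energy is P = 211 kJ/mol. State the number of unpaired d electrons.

2

Here Δ_oct > P (258 > 211), so the low-spin state is favoured.
Filling d⁴ accordingly: t₂g⁴ eg⁰.
Unpaired electrons: 2.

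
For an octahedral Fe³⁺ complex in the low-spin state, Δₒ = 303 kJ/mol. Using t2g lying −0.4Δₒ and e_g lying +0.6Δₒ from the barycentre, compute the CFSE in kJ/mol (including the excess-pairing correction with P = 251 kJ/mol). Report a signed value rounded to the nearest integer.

Fe is in group 8, so Fe³⁺ is d⁵ (8 − 3 = 5).
Configuration: t2g^5 e_g^0.
The orbital stabilization is -2.0Δₒ = -2.0 × 303 = -606 kJ/mol.
High-spin d⁵ would be t2g^3 e_g^2 with 0 pairs; low-spin has 2, so 2 excess pairs cost +2P = +502 kJ/mol.
Combining: -606 + 502 = -104 kJ/mol.

-104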